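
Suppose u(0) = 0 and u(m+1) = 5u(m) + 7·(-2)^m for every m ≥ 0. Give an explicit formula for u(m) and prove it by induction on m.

Claim: u(m) = 5^m − (-2)^m.

Base case: u(0) = 0, and 5^0 − (-2)^0 = 1 − 1 = 0.
Assume u(j) = 5^j − (-2)^j for some j ≥ 0.
Then u(j+1) = 5u(j) + 7·(-2)^j = 5·(5^j − (-2)^j) + 7·(-2)^j = 5^{j+1} − 5·(-2)^j + 7·(-2)^j = 5^{j+1} + 2·(-2)^j = 5^{j+1} − (-2)^{j+1}.
Hence u(m) = 5^m − (-2)^m for every m ≥ 0, by induction.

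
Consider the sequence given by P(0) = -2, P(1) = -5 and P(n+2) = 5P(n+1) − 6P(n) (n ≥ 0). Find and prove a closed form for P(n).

Claim: P(n) = -3^n − 2^n.

Base cases: P(0) = -2 and -3^0 − 2^0 = -2; P(1) = -5 and -3^1 − 2^1 = -5.
Assume P(j) = -3^j − 2^j for all 0 ≤ j ≤ r, where r ≥ 1.
Then P(r+1) = 5P(r) − 6P(r−1) = 5·(-3^r − 2^r) − 6·(-3^{r−1} − 2^{r−1}) = -(5·3 − 6)3^{r−1} − (5·2 − 6)2^{r−1} = -9·3^{r−1} − 4·2^{r−1} = -3^{r+1} − 2^{r+1}.
Hence P(n) = -3^n − 2^n for every n ≥ 0, by strong induction.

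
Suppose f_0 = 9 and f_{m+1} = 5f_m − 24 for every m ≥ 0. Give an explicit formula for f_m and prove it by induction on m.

Claim: f_m = 3·5^m + 6.

Base case: f_0 = 9, and 3·5^0 + 6 = 3 + 6 = 9.
Assume f_k = 3·5^k + 6 for some k ≥ 0.
Then f_{k+1} = 5f_k − 24 = 5·(3·5^k + 6) − 24 = 15·5^k + 30 − 24 = 3·5^{k+1} + 6.
So the formula holds for k+1, and by induction f_m = 3·5^m + 6 for all m ≥ 0.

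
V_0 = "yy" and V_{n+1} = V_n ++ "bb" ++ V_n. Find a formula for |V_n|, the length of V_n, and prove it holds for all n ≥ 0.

Claim: |V_n| = 2^{n+2} − 2.

Base case: |V_0| = 2, and 2^{0+2} − 2 = 2.
Assume |V_k| = 2^{k+2} − 2.
Then |V_{k+1}| = |V_k| + 2 + |V_k| = 2|V_k| + 2 = 2(2^{k+2} − 2) + 2 = 2^{k+3} − 4 + 2 = 2^{k+3} − 2.
By induction, |V_n| = 2^{n+2} − 2 for all n ≥ 0.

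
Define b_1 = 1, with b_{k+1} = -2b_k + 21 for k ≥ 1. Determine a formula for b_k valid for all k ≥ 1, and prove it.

Claim: b_k = 3·(-2)^k + 7.

Base case: b_1 = 1, and 3·(-2)^1 + 7 = -6 + 7 = 1.
Assume b_r = 3·(-2)^r + 7 for some r ≥ 1.
Then b_{r+1} = -2b_r + 21 = -2·(3·(-2)^r + 7) + 21 = -6·(-2)^r − 14 + 21 = 3·(-2)^{r+1} + 7.
This completes the inductive step, so b_k = 3·(-2)^k + 7 for all k ≥ 1.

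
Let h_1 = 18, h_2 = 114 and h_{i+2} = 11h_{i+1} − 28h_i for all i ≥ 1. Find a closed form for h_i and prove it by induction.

Claim: h_i = 4^i + 2·7^i.

Base cases: h_1 = 18 and 4^1 + 2·7^1 = 18; h_2 = 114 and 4^2 + 2·7^2 = 114.
Assume h_j = 4^j + 2·7^j for all 1 ≤ j ≤ r, where r ≥ 2.
Then h_{r+1} = 11h_r − 28h_{r−1} = 11·(4^r + 2·7^r) − 28·(4^{r−1} + 2·7^{r−1}) = (11·4 − 28)4^{r−1} + 2·(11·7 − 28)7^{r−1} = 16·4^{r−1} + 98·7^{r−1} = 4^{r+1} + 2·7^{r+1}.
By strong induction, h_i = 4^i + 2·7^i for all i ≥ 1.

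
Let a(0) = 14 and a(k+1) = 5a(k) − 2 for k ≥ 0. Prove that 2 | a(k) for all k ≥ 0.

Base case: a(0) = 14 = 2·7, so 2 | a(0).
Assume 2 | a(m), so a(m) = 2t for some integer t.
Then a(m+1) = 5a(m) − 2 = 5·(2t) − 2 = 2(5t − 1), so 2 | a(m+1).
So the property holds for m+1, and by induction 2 | a(k) for all k ≥ 0.

2 | a(k)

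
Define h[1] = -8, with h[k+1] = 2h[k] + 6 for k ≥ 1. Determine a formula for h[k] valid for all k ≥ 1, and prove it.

Claim: h[k] = -2^k − 6.

Base case: h[1] = -8, and -2^1 − 6 = -2 − 6 = -8.
Assume h[j] = -2^j − 6 for some j ≥ 1.
Then h[j+1] = 2h[j] + 6 = 2·(-2^j − 6) + 6 = -2^{j+1} − 12 + 6 = -2^{j+1} − 6.
Hence h[k] = -2^k − 6 for every k ≥ 1, by induction.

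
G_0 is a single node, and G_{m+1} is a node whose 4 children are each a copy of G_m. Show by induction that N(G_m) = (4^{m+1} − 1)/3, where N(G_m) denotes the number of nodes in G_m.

Base case: N(G_0) = 1, and (4^{0+1} − 1)/3 = 1.
Assume N(G_k) = (4^{k+1} − 1)/3.
Then N(G_{k+1}) = 1 + 4N(G_k) = 1 + 4·(4^{k+1} − 1)/3 = 1 + (4^{k+2} − 4)/3 = (3 + 4^{k+2} − 4)/3 = (4^{k+2} − 1)/3.
By induction, N(G_m) = (4^{m+1} − 1)/3 for all m ≥ 0.

N(G_m) = (4^{m+1} − 1)/3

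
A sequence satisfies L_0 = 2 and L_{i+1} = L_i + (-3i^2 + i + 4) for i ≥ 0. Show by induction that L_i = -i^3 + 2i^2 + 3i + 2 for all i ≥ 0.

Base case: L_0 = 2, and -0^3 + 2·0^2 + 3·0 + 2 = 2.
Assume L_j = -j^3 + 2j^2 + 3j + 2.
Then L_{j+1} = L_j + (-3j^2 + j + 4) = (-j^3 + 2j^2 + 3j + 2) + (-3j^2 + j + 4) = -j^3 − j^2 + 4j + 6,
and -(j+1)^3 + 2·(j+1)^2 + 3·(j+1) + 2 = -j^3 − j^2 + 4j + 6.
Hence L_i = -i^3 + 2i^2 + 3i + 2 for every i ≥ 0, by induction.

L_i = -i^3 + 2i^2 + 3i + 2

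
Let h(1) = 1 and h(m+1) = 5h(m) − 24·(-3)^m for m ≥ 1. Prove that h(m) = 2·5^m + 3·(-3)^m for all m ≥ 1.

Base case: h(1) = 1, and 2·5^1 + 3·(-3)^1 = 10 − 9 = 1.
Assume h(r) = 2·5^r + 3·(-3)^r for some r ≥ 1.
Then h(r+1) = 5h(r) − 24·(-3)^r = 5·(2·5^r + 3·(-3)^r) − 24·(-3)^r = 2·5^{r+1} + 15·(-3)^r − 24·(-3)^r = 2·5^{r+1} − 9·(-3)^r = 2·5^{r+1} + 3·(-3)^{r+1}.
This completes the inductive step, so h(m) = 2·5^m + 3·(-3)^m for all m ≥ 1.

h(m) = 2·5^m + 3·(-3)^m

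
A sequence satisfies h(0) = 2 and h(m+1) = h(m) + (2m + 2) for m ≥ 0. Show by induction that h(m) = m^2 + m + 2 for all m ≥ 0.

Base case: h(0) = 2, and 0^2 + 0 + 2 = 2.
Assume h(j) = j^2 + j + 2.
Then h(j+1) = h(j) + (2j + 2) = (j^2 + j + 2) + (2j + 2) = j^2 + 3j + 4,
and (j+1)^2 + (j+1) + 2 = j^2 + 3j + 4.
By induction, h(m) = m^2 + m + 2 for all m ≥ 0.

h(m) = m^2 + m + 2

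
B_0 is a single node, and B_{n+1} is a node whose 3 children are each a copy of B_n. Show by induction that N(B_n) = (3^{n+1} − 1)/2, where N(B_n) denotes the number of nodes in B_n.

Base case: N(B_0) = 1, and (3^{0+1} − 1)/2 = 1.
Assume N(B_j) = (3^{j+1} − 1)/2.
Then N(B_{j+1}) = 1 + 3N(B_j) = 1 + 3·(3^{j+1} − 1)/2 = 1 + (3^{j+2} − 3)/2 = (2 + 3^{j+2} − 3)/2 = (3^{j+2} − 1)/2.
This completes the inductive step, so N(B_n) = (3^{n+1} − 1)/2 for all n ≥ 0.

N(B_n) = (3^{n+1} − 1)/2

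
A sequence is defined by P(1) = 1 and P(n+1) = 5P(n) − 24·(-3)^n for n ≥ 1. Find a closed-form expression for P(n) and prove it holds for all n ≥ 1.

Claim: P(n) = 2·5^n + 3·(-3)^n.

Base case: P(1) = 1, and 2·5^1 + 3·(-3)^1 = 10 − 9 = 1.
Assume P(k) = 2·5^k + 3·(-3)^k for some k ≥ 1.
Then P(k+1) = 5P(k) − 24·(-3)^k = 5·(2·5^k + 3·(-3)^k) − 24·(-3)^k = 2·5^{k+1} + 15·(-3)^k − 24·(-3)^k = 2·5^{k+1} − 9·(-3)^k = 2·5^{k+1} + 3·(-3)^{k+1}.
By induction, P(n) = 2·5^n + 3·(-3)^n for all n ≥ 1.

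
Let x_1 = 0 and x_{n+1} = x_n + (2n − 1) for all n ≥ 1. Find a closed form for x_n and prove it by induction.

Claim: x_n = n^2 − 2n + 1.

Base case: x_1 = 0, and 1^2 − 2·1 + 1 = 0.
Assume x_r = r^2 − 2r + 1.
Then x_{r+1} = x_r + (2r − 1) = (r^2 − 2r + 1) + (2r − 1) = r^2,
and (r+1)^2 − 2·(r+1) + 1 = r^2.
By induction, x_n = n^2 − 2n + 1 for all n ≥ 1.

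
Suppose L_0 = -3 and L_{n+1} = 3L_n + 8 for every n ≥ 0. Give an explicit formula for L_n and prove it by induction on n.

Claim: L_n = 3^n − 4.

Base case: L_0 = -3, and 3^0 − 4 = 1 − 4 = -3.
Assume L_m = 3^m − 4 for some m ≥ 0.
Then L_{m+1} = 3L_m + 8 = 3·(3^m − 4) + 8 = 3^{m+1} − 12 + 8 = 3^{m+1} − 4.
This completes the inductive step, so L_n = 3^n − 4 for all n ≥ 0.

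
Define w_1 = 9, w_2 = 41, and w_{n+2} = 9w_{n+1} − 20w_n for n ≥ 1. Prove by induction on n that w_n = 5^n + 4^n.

Base cases: w_1 = 9 and 5^1 + 4^1 = 9; w_2 = 41 and 5^2 + 4^2 = 41.
Assume w_j = 5^j + 4^j for all 1 ≤ j ≤ m, where m ≥ 2.
Then w_{m+1} = 9w_m − 20w_{m−1} = 9·(5^m + 4^m) − 20·(5^{m−1} + 4^{m−1}) = (9·5 − 20)5^{m−1} + (9·4 − 20)4^{m−1} = 25·5^{m−1} + 16·4^{m−1} = 5^{m+1} + 4^{m+1}.
Hence w_n = 5^n + 4^n for every n ≥ 1, by strong induction.

w_n = 5^n + 4^n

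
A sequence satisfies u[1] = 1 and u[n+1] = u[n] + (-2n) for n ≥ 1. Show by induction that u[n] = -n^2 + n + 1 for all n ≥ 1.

Base case: u[1] = 1, and -1^2 + 1 + 1 = 1.
Assume u[k] = -k^2 + k + 1.
Then u[k+1] = u[k] + (-2k) = (-k^2 + k + 1) + (-2k) = -k^2 − k + 1,
and -(k+1)^2 + (k+1) + 1 = -k^2 − k + 1.
By induction, u[n] = -n^2 + n + 1 for all n ≥ 1.

u[n] = -n^2 + n + 1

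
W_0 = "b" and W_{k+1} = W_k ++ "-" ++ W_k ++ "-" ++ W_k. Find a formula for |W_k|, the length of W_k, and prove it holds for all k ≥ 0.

Claim: |W_k| = 2·3^k − 1.

Base case: |W_0| = 1, and 2·3^0 − 1 = 1.
Assume |W_r| = 2·3^r − 1.
Then |W_{r+1}| = 3|W_r| + 2 = 3(2·3^r − 1) + 2 = 2·3^{r+1} − 3 + 2 = 2·3^{r+1} − 1.
So the formula holds for r+1, and by induction |W_k| = 2·3^k − 1 for all k ≥ 0.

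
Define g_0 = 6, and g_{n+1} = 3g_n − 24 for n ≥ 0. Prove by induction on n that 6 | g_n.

Base case: g_0 = 6 = 6·1, so 6 | g_0.
Assume 6 | g_r, so g_r = 6t for some integer t.
Then g_{r+1} = 3g_r − 24 = 3·(6t) − 24 = 6(3t − 4), so 6 | g_{r+1}.
Hence 6 | g_n for every n ≥ 0, by induction.

6 | g_n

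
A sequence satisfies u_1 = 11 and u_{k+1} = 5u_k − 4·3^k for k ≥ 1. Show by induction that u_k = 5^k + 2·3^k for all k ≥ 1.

Base case: u_1 = 11, and 5^1 + 2·3^1 = 5 + 6 = 11.
Assume u_j = 5^j + 2·3^j for some j ≥ 1.
Then u_{j+1} = 5u_j − 4·3^j = 5·(5^j + 2·3^j) − 4·3^j = 5^{j+1} + 10·3^j − 4·3^j = 5^{j+1} + 6·3^j = 5^{j+1} + 2·3^{j+1}.
So the formula holds for j+1, and by induction u_k = 5^k + 2·3^k for all k ≥ 1.

u_k = 5^k + 2·3^k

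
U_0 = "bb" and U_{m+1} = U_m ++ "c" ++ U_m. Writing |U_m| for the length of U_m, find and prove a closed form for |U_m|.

Claim: |U_m| = 3·2^m − 1.

Base case: |U_0| = 2, and 3·2^0 − 1 = 2.
Assume |U_j| = 3·2^j − 1.
Then |U_{j+1}| = |U_j| + 1 + |U_j| = 2|U_j| + 1 = 2(3·2^j − 1) + 1 = 3·2^{j+1} − 2 + 1 = 3·2^{j+1} − 1.
Hence |U_m| = 3·2^m − 1 for every m ≥ 0, by induction.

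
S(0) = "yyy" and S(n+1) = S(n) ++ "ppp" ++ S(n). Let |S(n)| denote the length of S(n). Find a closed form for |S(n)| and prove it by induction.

Claim: |S(n)| = 6·2^n − 3.

Base case: |S(0)| = 3, and 6·2^0 − 3 = 3.
Assume |S(r)| = 6·2^r − 3.
Then |S(r+1)| = |S(r)| + 3 + |S(r)| = 2|S(r)| + 3 = 2(6·2^r − 3) + 3 = 6·2^{r+1} − 6 + 3 = 6·2^{r+1} − 3.
By induction, |S(n)| = 6·2^n − 3 for all n ≥ 0.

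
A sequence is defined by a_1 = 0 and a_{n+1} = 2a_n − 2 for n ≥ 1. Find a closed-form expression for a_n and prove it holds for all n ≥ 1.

Claim: a_n = -2^n + 2.

Base case: a_1 = 0, and -2^1 + 2 = -2 + 2 = 0.
Assume a_m = -2^m + 2 for some m ≥ 1.
Then a_{m+1} = 2a_m − 2 = 2·(-2^m + 2) − 2 = -2^{m+1} + 4 − 2 = -2^{m+1} + 2.
So the formula holds for m+1, and by induction a_n = -2^n + 2 for all n ≥ 1.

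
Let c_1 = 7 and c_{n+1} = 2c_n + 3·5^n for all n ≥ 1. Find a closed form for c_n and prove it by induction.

Claim: c_n = 2^n + 5^n.

Base case: c_1 = 7, and 2^1 + 5^1 = 2 + 5 = 7.
Assume c_j = 2^j + 5^j for some j ≥ 1.
Then c_{j+1} = 2c_j + 3·5^j = 2·(2^j + 5^j) + 3·5^j = 2^{j+1} + 2·5^j + 3·5^j = 2^{j+1} + 5·5^j = 2^{j+1} + 5^{j+1}.
Hence c_n = 2^n + 5^n for every n ≥ 1, by induction.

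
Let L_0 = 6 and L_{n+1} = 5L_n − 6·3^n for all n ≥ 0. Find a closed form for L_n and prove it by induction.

Claim: L_n = 3·5^n + 3·3^n.

Base case: L_0 = 6, and 3·5^0 + 3·3^0 = 3 + 3 = 6.
Assume L_k = 3·5^k + 3·3^k for some k ≥ 0.
Then L_{k+1} = 5L_k − 6·3^k = 5·(3·5^k + 3·3^k) − 6·3^k = 3·5^{k+1} + 15·3^k − 6·3^k = 3·5^{k+1} + 9·3^k = 3·5^{k+1} + 3·3^{k+1}.
So the formula holds for k+1, and by induction L_n = 3·5^n + 3·3^n for all n ≥ 0.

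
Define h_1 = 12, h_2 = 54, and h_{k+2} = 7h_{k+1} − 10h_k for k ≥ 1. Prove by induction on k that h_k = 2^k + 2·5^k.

Base cases: h_1 = 12 and 2^1 + 2·5^1 = 12; h_2 = 54 and 2^2 + 2·5^2 = 54.
Assume h_i = 2^i + 2·5^i for all 1 ≤ i ≤ j, where j ≥ 2.
Then h_{j+1} = 7h_j − 10h_{j−1} = 7·(2^j + 2·5^j) − 10·(2^{j−1} + 2·5^{j−1}) = (7·2 − 10)2^{j−1} + 2·(7·5 − 10)5^{j−1} = 4·2^{j−1} + 50·5^{j−1} = 2^{j+1} + 2·5^{j+1}.
By strong induction, h_k = 2^k + 2·5^k for all k ≥ 1.

h_k = 2^k + 2·5^k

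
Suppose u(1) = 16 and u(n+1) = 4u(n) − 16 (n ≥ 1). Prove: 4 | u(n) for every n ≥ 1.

Base case: u(1) = 16 = 4·4, so 4 | u(1).
Assume 4 | u(j), so u(j) = 4t for some integer t.
Then u(j+1) = 4u(j) − 16 = 4·(4t) − 16 = 4(4t − 4), so 4 | u(j+1).
Hence 4 | u(n) for every n ≥ 1, by induction.

4 | u(n)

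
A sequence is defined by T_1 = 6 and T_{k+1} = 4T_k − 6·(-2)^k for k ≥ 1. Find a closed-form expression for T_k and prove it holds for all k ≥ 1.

Claim: T_k = 2·4^k + (-2)^k.

Base case: T_1 = 6, and 2·4^1 + (-2)^1 = 8 − 2 = 6.
Assume T_j = 2·4^j + (-2)^j for some j ≥ 1.
Then T_{j+1} = 4T_j − 6·(-2)^j = 4·(2·4^j + (-2)^j) − 6·(-2)^j = 2·4^{j+1} + 4·(-2)^j − 6·(-2)^j = 2·4^{j+1} − 2·(-2)^j = 2·4^{j+1} + (-2)^{j+1}.
So the formula holds for j+1, and by induction T_k = 2·4^k + (-2)^k for all k ≥ 1.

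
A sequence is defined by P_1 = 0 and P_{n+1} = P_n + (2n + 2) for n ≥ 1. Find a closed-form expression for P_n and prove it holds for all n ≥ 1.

Claim: P_n = n^2 + n − 2.

Base case: P_1 = 0, and 1^2 + 1 − 2 = 0.
Assume P_m = m^2 + m − 2.
Then P_{m+1} = P_m + (2m + 2) = (m^2 + m − 2) + (2m + 2) = m^2 + 3m,
and (m+1)^2 + (m+1) − 2 = m^2 + 3m.
This completes the inductive step, so P_n = n^2 + n − 2 for all n ≥ 1.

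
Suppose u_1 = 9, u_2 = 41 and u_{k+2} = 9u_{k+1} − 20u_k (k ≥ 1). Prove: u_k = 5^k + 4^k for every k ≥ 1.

Base cases: u_1 = 9 and 5^1 + 4^1 = 9; u_2 = 41 and 5^2 + 4^2 = 41.
Assume u_i = 5^i + 4^i for all 1 ≤ i ≤ j, where j ≥ 2.
Then u_{j+1} = 9u_j − 20u_{j−1} = 9·(5^j + 4^j) − 20·(5^{j−1} + 4^{j−1}) = (9·5 − 20)5^{j−1} + (9·4 − 20)4^{j−1} = 25·5^{j−1} + 16·4^{j−1} = 5^{j+1} + 4^{j+1}.
So the formula holds for j+1, and by strong induction u_k = 5^k + 4^k for all k ≥ 1.

u_k = 5^k + 4^k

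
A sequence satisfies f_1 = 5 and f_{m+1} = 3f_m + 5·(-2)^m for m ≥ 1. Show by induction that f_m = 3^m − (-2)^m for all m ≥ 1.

Base case: f_1 = 5, and 3^1 − (-2)^1 = 3 + 2 = 5.
Assume f_r = 3^r − (-2)^r for some r ≥ 1.
Then f_{r+1} = 3f_r + 5·(-2)^r = 3·(3^r − (-2)^r) + 5·(-2)^r = 3^{r+1} − 3·(-2)^r + 5·(-2)^r = 3^{r+1} + 2·(-2)^r = 3^{r+1} − (-2)^{r+1}.
By induction, f_m = 3^m − (-2)^m for all m ≥ 1.

f_m = 3^m − (-2)^m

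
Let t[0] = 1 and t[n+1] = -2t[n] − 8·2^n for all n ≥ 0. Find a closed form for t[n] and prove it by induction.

Claim: t[n] = 3·(-2)^n − 2·2^n.

Base case: t[0] = 1, and 3·(-2)^0 − 2·2^0 = 3 − 2 = 1.
Assume t[m] = 3·(-2)^m − 2·2^m for some m ≥ 0.
Then t[m+1] = -2t[m] − 8·2^m = -2·(3·(-2)^m − 2·2^m) − 8·2^m = 3·(-2)^{m+1} + 4·2^m − 8·2^m = 3·(-2)^{m+1} − 4·2^m = 3·(-2)^{m+1} − 2·2^{m+1}.
So the formula holds for m+1, and by induction t[n] = 3·(-2)^n − 2·2^n for all n ≥ 0.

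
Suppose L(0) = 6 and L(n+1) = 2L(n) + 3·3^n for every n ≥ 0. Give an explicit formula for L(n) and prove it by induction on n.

Claim: L(n) = 3·2^n + 3·3^n.

Base case: L(0) = 6, and 3·2^0 + 3·3^0 = 3 + 3 = 6.
Assume L(m) = 3·2^m + 3·3^m for some m ≥ 0.
Then L(m+1) = 2L(m) + 3·3^m = 2·(3·2^m + 3·3^m) + 3·3^m = 3·2^{m+1} + 6·3^m + 3·3^m = 3·2^{m+1} + 9·3^m = 3·2^{m+1} + 3·3^{m+1}.
So the formula holds for m+1, and by induction L(n) = 3·2^n + 3·3^n for all n ≥ 0.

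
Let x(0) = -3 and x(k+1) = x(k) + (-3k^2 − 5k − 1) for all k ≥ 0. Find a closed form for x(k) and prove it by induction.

Claim: x(k) = -k^3 − k^2 + k − 3.

Base case: x(0) = -3, and -0^3 − 0^2 + 0 − 3 = -3.
Assume x(m) = -m^3 − m^2 + m − 3.
Then x(m+1) = x(m) + (-3m^2 − 5m − 1) = (-m^3 − m^2 + m − 3) + (-3m^2 − 5m − 1) = -m^3 − 4m^2 − 4m − 4,
and -(m+1)^3 − (m+1)^2 + (m+1) − 3 = -m^3 − 4m^2 − 4m − 4.
By induction, x(k) = -k^3 − k^2 + k − 3 for all k ≥ 0.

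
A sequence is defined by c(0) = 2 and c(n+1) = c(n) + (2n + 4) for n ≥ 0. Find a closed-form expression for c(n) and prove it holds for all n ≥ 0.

Claim: c(n) = n^2 + 3n + 2.

Base case: c(0) = 2, and 0^2 + 3·0 + 2 = 2.
Assume c(k) = k^2 + 3k + 2.
Then c(k+1) = c(k) + (2k + 4) = (k^2 + 3k + 2) + (2k + 4) = k^2 + 5k + 6,
and (k+1)^2 + 3·(k+1) + 2 = k^2 + 5k + 6.
Hence c(n) = n^2 + 3n + 2 for every n ≥ 0, by induction.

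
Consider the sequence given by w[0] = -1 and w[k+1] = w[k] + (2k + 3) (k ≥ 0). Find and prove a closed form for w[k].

Claim: w[k] = k^2 + 2k − 1.

Base case: w[0] = -1, and 0^2 + 2·0 − 1 = -1.
Assume w[m] = m^2 + 2m − 1.
Then w[m+1] = w[m] + (2m + 3) = (m^2 + 2m − 1) + (2m + 3) = m^2 + 4m + 2,
and (m+1)^2 + 2·(m+1) − 1 = m^2 + 4m + 2.
Hence w[k] = k^2 + 2k − 1 for every k ≥ 0, by induction.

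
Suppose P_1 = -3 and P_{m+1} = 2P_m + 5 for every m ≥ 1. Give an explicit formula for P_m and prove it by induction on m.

Claim: P_m = 2^m − 5.

Base case: P_1 = -3, and 2^1 − 5 = 2 − 5 = -3.
Assume P_k = 2^k − 5 for some k ≥ 1.
Then P_{k+1} = 2P_k + 5 = 2·(2^k − 5) + 5 = 2^{k+1} − 10 + 5 = 2^{k+1} − 5.
Hence P_m = 2^m − 5 for every m ≥ 1, by induction.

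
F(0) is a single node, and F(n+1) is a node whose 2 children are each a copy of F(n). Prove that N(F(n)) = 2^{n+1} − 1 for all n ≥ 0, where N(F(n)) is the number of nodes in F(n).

Base case: N(F(0)) = 1, and 2^{0+1} − 1 = 1.
Assume N(F(r)) = 2^{r+1} − 1.
Then N(F(r+1)) = 1 + 2N(F(r)) = 1 + 2(2^{r+1} − 1) = 2^{r+2} − 2 + 1 = 2^{r+2} − 1.
So the formula holds for r+1, and by induction N(F(n)) = 2^{n+1} − 1 for all n ≥ 0.

N(F(n)) = 2^{n+1} − 1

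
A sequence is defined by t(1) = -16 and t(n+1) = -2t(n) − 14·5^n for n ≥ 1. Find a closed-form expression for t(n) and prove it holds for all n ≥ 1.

Claim: t(n) = 3·(-2)^n − 2·5^n.

Base case: t(1) = -16, and 3·(-2)^1 − 2·5^1 = -6 − 10 = -16.
Assume t(k) = 3·(-2)^k − 2·5^k for some k ≥ 1.
Then t(k+1) = -2t(k) − 14·5^k = -2·(3·(-2)^k − 2·5^k) − 14·5^k = 3·(-2)^{k+1} + 4·5^k − 14·5^k = 3·(-2)^{k+1} − 10·5^k = 3·(-2)^{k+1} − 2·5^{k+1}.
By induction, t(n) = 3·(-2)^n − 2·5^n for all n ≥ 1.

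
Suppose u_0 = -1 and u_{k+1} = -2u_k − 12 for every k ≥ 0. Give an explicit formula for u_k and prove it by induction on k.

Claim: u_k = 3·(-2)^k − 4.

Base case: u_0 = -1, and 3·(-2)^0 − 4 = 3 − 4 = -1.
Assume u_m = 3·(-2)^m − 4 for some m ≥ 0.
Then u_{m+1} = -2u_m − 12 = -2·(3·(-2)^m − 4) − 12 = -6·(-2)^m + 8 − 12 = 3·(-2)^{m+1} − 4.
Hence u_k = 3·(-2)^k − 4 for every k ≥ 0, by induction.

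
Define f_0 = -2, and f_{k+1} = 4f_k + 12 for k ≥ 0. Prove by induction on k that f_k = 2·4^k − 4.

Base case: f_0 = -2, and 2·4^0 − 4 = 2 − 4 = -2.
Assume f_j = 2·4^j − 4 for some j ≥ 0.
Then f_{j+1} = 4f_j + 12 = 4·(2·4^j − 4) + 12 = 8·4^j − 16 + 12 = 2·4^{j+1} − 4.
This completes the inductive step, so f_k = 2·4^k − 4 for all k ≥ 0.

f_k = 2·4^k − 4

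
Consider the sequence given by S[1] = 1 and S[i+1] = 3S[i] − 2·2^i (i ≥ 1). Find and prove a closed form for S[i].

Claim: S[i] = -3^i + 2·2^i.

Base case: S[1] = 1, and -3^1 + 2·2^1 = -3 + 4 = 1.
Assume S[m] = -3^m + 2·2^m for some m ≥ 1.
Then S[m+1] = 3S[m] − 2·2^m = 3·(-3^m + 2·2^m) − 2·2^m = -3^{m+1} + 6·2^m − 2·2^m = -3^{m+1} + 4·2^m = -3^{m+1} + 2·2^{m+1}.
So the formula holds for m+1, and by induction S[i] = -3^i + 2·2^i for all i ≥ 1.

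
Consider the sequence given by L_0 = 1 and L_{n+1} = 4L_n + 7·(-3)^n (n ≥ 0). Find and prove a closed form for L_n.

Claim: L_n = 2·4^n − (-3)^n.

Base case: L_0 = 1, and 2·4^0 − (-3)^0 = 2 − 1 = 1.
Assume L_k = 2·4^k − (-3)^k for some k ≥ 0.
Then L_{k+1} = 4L_k + 7·(-3)^k = 4·(2·4^k − (-3)^k) + 7·(-3)^k = 2·4^{k+1} − 4·(-3)^k + 7·(-3)^k = 2·4^{k+1} + 3·(-3)^k = 2·4^{k+1} − (-3)^{k+1}.
This completes the inductive step, so L_n = 2·4^n − (-3)^n for all n ≥ 0.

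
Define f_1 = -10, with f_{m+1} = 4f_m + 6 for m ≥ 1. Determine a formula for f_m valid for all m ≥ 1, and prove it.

Claim: f_m = -2·4^m − 2.

Base case: f_1 = -10, and -2·4^1 − 2 = -8 − 2 = -10.
Assume f_r = -2·4^r − 2 for some r ≥ 1.
Then f_{r+1} = 4f_r + 6 = 4·(-2·4^r − 2) + 6 = -8·4^r − 8 + 6 = -2·4^{r+1} − 2.
So the formula holds for r+1, and by induction f_m = -2·4^m − 2 for all m ≥ 1.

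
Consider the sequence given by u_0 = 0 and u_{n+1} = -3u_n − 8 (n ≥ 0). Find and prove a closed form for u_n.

Claim: u_n = 2·(-3)^n − 2.

Base case: u_0 = 0, and 2·(-3)^0 − 2 = 2 − 2 = 0.
Assume u_r = 2·(-3)^r − 2 for some r ≥ 0.
Then u_{r+1} = -3u_r − 8 = -3·(2·(-3)^r − 2) − 8 = -6·(-3)^r + 6 − 8 = 2·(-3)^{r+1} − 2.
Hence u_n = 2·(-3)^n − 2 for every n ≥ 0, by induction.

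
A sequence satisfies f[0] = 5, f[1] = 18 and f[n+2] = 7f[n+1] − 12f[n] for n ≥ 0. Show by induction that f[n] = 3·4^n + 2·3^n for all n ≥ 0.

Base cases: f[0] = 5 and 3·4^0 + 2·3^0 = 5; f[1] = 18 and 3·4^1 + 2·3^1 = 18.
Assume f[j] = 3·4^j + 2·3^j for all 0 ≤ j ≤ k, where k ≥ 1.
Then f[k+1] = 7f[k] − 12f[k−1] = 7·(3·4^k + 2·3^k) − 12·(3·4^{k−1} + 2·3^{k−1}) = 3·(7·4 − 12)4^{k−1} + 2·(7·3 − 12)3^{k−1} = 48·4^{k−1} + 18·3^{k−1} = 3·4^{k+1} + 2·3^{k+1}.
Hence f[n] = 3·4^n + 2·3^n for every n ≥ 0, by strong induction.

f[n] = 3·4^n + 2·3^n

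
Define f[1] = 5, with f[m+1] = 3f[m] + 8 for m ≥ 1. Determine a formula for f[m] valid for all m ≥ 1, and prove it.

Claim: f[m] = 3^{m+1} − 4.

Base case: f[1] = 5, and 3^{1+1} − 4 = 9 − 4 = 5.
Assume f[r] = 3^{r+1} − 4 for some r ≥ 1.
Then f[r+1] = 3f[r] + 8 = 3·(3^{r+1} − 4) + 8 = 3^{r+2} − 12 + 8 = 3^{r+2} − 4.
Hence f[m] = 3^{m+1} − 4 for every m ≥ 1, by induction.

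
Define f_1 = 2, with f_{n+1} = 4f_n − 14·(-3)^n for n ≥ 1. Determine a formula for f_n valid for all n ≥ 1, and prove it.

Claim: f_n = 2·4^n + 2·(-3)^n.

Base case: f_1 = 2, and 2·4^1 + 2·(-3)^1 = 8 − 6 = 2.
Assume f_m = 2·4^m + 2·(-3)^m for some m ≥ 1.
Then f_{m+1} = 4f_m − 14·(-3)^m = 4·(2·4^m + 2·(-3)^m) − 14·(-3)^m = 2·4^{m+1} + 8·(-3)^m − 14·(-3)^m = 2·4^{m+1} − 6·(-3)^m = 2·4^{m+1} + 2·(-3)^{m+1}.
So the formula holds for m+1, and by induction f_n = 2·4^n + 2·(-3)^n for all n ≥ 1.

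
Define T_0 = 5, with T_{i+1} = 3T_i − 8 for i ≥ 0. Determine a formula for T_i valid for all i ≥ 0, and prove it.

Claim: T_i = 3^i + 4.

Base case: T_0 = 5, and 3^0 + 4 = 1 + 4 = 5.
Assume T_k = 3^k + 4 for some k ≥ 0.
Then T_{k+1} = 3T_k − 8 = 3·(3^k + 4) − 8 = 3^{k+1} + 12 − 8 = 3^{k+1} + 4.
So the formula holds for k+1, and by induction T_i = 3^i + 4 for all i ≥ 0.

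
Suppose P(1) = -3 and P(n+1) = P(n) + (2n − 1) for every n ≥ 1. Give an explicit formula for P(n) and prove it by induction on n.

Claim: P(n) = n^2 − 2n − 2.

Base case: P(1) = -3, and 1^2 − 2·1 − 2 = -3.
Assume P(r) = r^2 − 2r − 2.
Then P(r+1) = P(r) + (2r − 1) = (r^2 − 2r − 2) + (2r − 1) = r^2 − 3,
and (r+1)^2 − 2·(r+1) − 2 = r^2 − 3.
This completes the inductive step, so P(n) = n^2 − 2n − 2 for all n ≥ 1.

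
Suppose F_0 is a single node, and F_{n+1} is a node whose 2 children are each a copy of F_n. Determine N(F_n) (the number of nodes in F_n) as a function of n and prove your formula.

Claim: N(F_n) = 2^{n+1} − 1.

Base case: N(F_0) = 1, and 2^{0+1} − 1 = 1.
Assume N(F_j) = 2^{j+1} − 1.
Then N(F_{j+1}) = 1 + 2N(F_j) = 1 + 2(2^{j+1} − 1) = 2^{j+2} − 2 + 1 = 2^{j+2} − 1.
So the formula holds for j+1, and by induction N(F_n) = 2^{n+1} − 1 for all n ≥ 0.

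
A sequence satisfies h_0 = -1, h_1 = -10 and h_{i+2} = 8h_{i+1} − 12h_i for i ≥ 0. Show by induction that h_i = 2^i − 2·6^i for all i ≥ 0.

Base cases: h_0 = -1 and 2^0 − 2·6^0 = -1; h_1 = -10 and 2^1 − 2·6^1 = -10.
Assume h_j = 2^j − 2·6^j for all 0 ≤ j ≤ r, where r ≥ 1.
Then h_{r+1} = 8h_r − 12h_{r−1} = 8·(2^r − 2·6^r) − 12·(2^{r−1} − 2·6^{r−1}) = (8·2 − 12)2^{r−1} − 2·(8·6 − 12)6^{r−1} = 4·2^{r−1} − 72·6^{r−1} = 2^{r+1} − 2·6^{r+1}.
Hence h_i = 2^i − 2·6^i for every i ≥ 0, by strong induction.

h_i = 2^i − 2·6^i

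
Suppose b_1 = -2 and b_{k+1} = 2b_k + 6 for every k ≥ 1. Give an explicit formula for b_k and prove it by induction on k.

Claim: b_k = 2^{k+1} − 6.

Base case: b_1 = -2, and 2^{1+1} − 6 = 4 − 6 = -2.
Assume b_j = 2^{j+1} − 6 for some j ≥ 1.
Then b_{j+1} = 2b_j + 6 = 2·(2^{j+1} − 6) + 6 = 2^{j+2} − 12 + 6 = 2^{j+2} − 6.
So the formula holds for j+1, and by induction b_k = 2^{k+1} − 6 for all k ≥ 1.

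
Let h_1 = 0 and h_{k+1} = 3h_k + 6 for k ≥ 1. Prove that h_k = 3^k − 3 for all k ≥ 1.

Base case: h_1 = 0, and 3^1 − 3 = 3 − 3 = 0.
Assume h_m = 3^m − 3 for some m ≥ 1.
Then h_{m+1} = 3h_m + 6 = 3·(3^m − 3) + 6 = 3^{m+1} − 9 + 6 = 3^{m+1} − 3.
So the formula holds for m+1, and by induction h_k = 3^k − 3 for all k ≥ 1.

h_k = 3^k − 3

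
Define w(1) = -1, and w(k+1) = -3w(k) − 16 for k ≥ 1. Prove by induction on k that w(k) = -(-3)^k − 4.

Base case: w(1) = -1, and -(-3)^1 − 4 = 3 − 4 = -1.
Assume w(m) = -(-3)^m − 4 for some m ≥ 1.
Then w(m+1) = -3w(m) − 16 = -3·(-(-3)^m − 4) − 16 = 3·(-3)^m + 12 − 16 = -(-3)^{m+1} − 4.
By induction, w(k) = -(-3)^k − 4 for all k ≥ 1.

w(k) = -(-3)^k − 4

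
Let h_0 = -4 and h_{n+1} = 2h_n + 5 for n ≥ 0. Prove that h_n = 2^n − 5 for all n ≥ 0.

Base case: h_0 = -4, and 2^0 − 5 = 1 − 5 = -4.
Assume h_k = 2^k − 5 for some k ≥ 0.
Then h_{k+1} = 2h_k + 5 = 2·(2^k − 5) + 5 = 2^{k+1} − 10 + 5 = 2^{k+1} − 5.
By induction, h_n = 2^n − 5 for all n ≥ 0.

h_n = 2^n − 5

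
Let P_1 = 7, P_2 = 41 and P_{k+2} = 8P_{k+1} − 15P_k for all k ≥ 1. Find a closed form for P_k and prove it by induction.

Claim: P_k = 2·5^k − 3^k.

Base cases: P_1 = 7 and 2·5^1 − 3^1 = 7; P_2 = 41 and 2·5^2 − 3^2 = 41.
Assume P_j = 2·5^j − 3^j for all 1 ≤ j ≤ m, where m ≥ 2.
Then P_{m+1} = 8P_m − 15P_{m−1} = 8·(2·5^m − 3^m) − 15·(2·5^{m−1} − 3^{m−1}) = 2·(8·5 − 15)5^{m−1} − (8·3 − 15)3^{m−1} = 50·5^{m−1} − 9·3^{m−1} = 2·5^{m+1} − 3^{m+1}.
This completes the inductive step, so P_k = 2·5^k − 3^k for all k ≥ 1.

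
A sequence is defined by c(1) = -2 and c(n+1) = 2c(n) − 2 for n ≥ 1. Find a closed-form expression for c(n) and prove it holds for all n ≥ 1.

Claim: c(n) = -2^{n+1} + 2.

Base case: c(1) = -2, and -2^{1+1} + 2 = -4 + 2 = -2.
Assume c(m) = -2^{m+1} + 2 for some m ≥ 1.
Then c(m+1) = 2c(m) − 2 = 2·(-2^{m+1} + 2) − 2 = -2^{m+2} + 4 − 2 = -2^{m+2} + 2.
Hence c(n) = -2^{n+1} + 2 for every n ≥ 1, by induction.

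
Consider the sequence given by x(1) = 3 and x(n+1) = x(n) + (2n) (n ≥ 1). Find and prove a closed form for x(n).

Claim: x(n) = n^2 − n + 3.

Base case: x(1) = 3, and 1^2 − 1 + 3 = 3.
Assume x(r) = r^2 − r + 3.
Then x(r+1) = x(r) + (2r) = (r^2 − r + 3) + (2r) = r^2 + r + 3,
and (r+1)^2 − (r+1) + 3 = r^2 + r + 3.
By induction, x(n) = n^2 − n + 3 for all n ≥ 1.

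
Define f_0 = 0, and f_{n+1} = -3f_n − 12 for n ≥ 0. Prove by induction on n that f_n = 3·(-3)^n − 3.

Base case: f_0 = 0, and 3·(-3)^0 − 3 = 3 − 3 = 0.
Assume f_m = 3·(-3)^m − 3 for some m ≥ 0.
Then f_{m+1} = -3f_m − 12 = -3·(3·(-3)^m − 3) − 12 = -9·(-3)^m + 9 − 12 = 3·(-3)^{m+1} − 3.
Hence f_n = 3·(-3)^n − 3 for every n ≥ 0, by induction.

f_n = 3·(-3)^n − 3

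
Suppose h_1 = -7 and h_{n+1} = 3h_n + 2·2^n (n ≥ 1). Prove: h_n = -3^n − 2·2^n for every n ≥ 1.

Base case: h_1 = -7, and -3^1 − 2·2^1 = -3 − 4 = -7.
Assume h_j = -3^j − 2·2^j for some j ≥ 1.
Then h_{j+1} = 3h_j + 2·2^j = 3·(-3^j − 2·2^j) + 2·2^j = -3^{j+1} − 6·2^j + 2·2^j = -3^{j+1} − 4·2^j = -3^{j+1} − 2·2^{j+1}.
So the formula holds for j+1, and by induction h_n = -3^n − 2·2^n for all n ≥ 1.

h_n = -3^n − 2·2^n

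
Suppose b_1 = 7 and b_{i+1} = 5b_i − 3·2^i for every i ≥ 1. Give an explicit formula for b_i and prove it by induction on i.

Claim: b_i = 5^i + 2^i.

Base case: b_1 = 7, and 5^1 + 2^1 = 5 + 2 = 7.
Assume b_k = 5^k + 2^k for some k ≥ 1.
Then b_{k+1} = 5b_k − 3·2^k = 5·(5^k + 2^k) − 3·2^k = 5^{k+1} + 5·2^k − 3·2^k = 5^{k+1} + 2·2^k = 5^{k+1} + 2^{k+1}.
Hence b_i = 5^i + 2^i for every i ≥ 1, by induction.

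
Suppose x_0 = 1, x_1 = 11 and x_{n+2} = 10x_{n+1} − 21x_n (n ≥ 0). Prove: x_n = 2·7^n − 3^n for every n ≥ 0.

Base cases: x_0 = 1 and 2·7^0 − 3^0 = 1; x_1 = 11 and 2·7^1 − 3^1 = 11.
Assume x_i = 2·7^i − 3^i for all 0 ≤ i ≤ j, where j ≥ 1.
Then x_{j+1} = 10x_j − 21x_{j−1} = 10·(2·7^j − 3^j) − 21·(2·7^{j−1} − 3^{j−1}) = 2·(10·7 − 21)7^{j−1} − (10·3 − 21)3^{j−1} = 98·7^{j−1} − 9·3^{j−1} = 2·7^{j+1} − 3^{j+1}.
Hence x_n = 2·7^n − 3^n for every n ≥ 0, by strong induction.

x_n = 2·7^n − 3^n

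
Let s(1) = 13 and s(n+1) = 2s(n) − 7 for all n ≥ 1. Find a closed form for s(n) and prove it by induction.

Claim: s(n) = 3·2^n + 7.

Base case: s(1) = 13, and 3·2^1 + 7 = 6 + 7 = 13.
Assume s(m) = 3·2^m + 7 for some m ≥ 1.
Then s(m+1) = 2s(m) − 7 = 2·(3·2^m + 7) − 7 = 6·2^m + 14 − 7 = 3·2^{m+1} + 7.
This completes the inductive step, so s(n) = 3·2^n + 7 for all n ≥ 1.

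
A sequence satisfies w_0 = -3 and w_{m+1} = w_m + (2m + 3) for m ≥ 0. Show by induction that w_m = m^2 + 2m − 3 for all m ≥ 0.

Base case: w_0 = -3, and 0^2 + 2·0 − 3 = -3.
Assume w_j = j^2 + 2j − 3.
Then w_{j+1} = w_j + (2j + 3) = (j^2 + 2j − 3) + (2j + 3) = j^2 + 4j,
and (j+1)^2 + 2·(j+1) − 3 = j^2 + 4j.
Hence w_m = m^2 + 2m − 3 for every m ≥ 0, by induction.

w_m = m^2 + 2m − 3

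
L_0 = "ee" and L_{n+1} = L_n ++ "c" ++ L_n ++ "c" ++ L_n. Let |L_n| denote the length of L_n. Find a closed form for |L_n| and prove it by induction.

Claim: |L_n| = 3^{n+1} − 1.

Base case: |L_0| = 2, and 3^{0+1} − 1 = 2.
Assume |L_k| = 3^{k+1} − 1.
Then |L_{k+1}| = 3|L_k| + 2 = 3(3^{k+1} − 1) + 2 = 3^{k+2} − 3 + 2 = 3^{k+2} − 1.
So the formula holds for k+1, and by induction |L_n| = 3^{n+1} − 1 for all n ≥ 0.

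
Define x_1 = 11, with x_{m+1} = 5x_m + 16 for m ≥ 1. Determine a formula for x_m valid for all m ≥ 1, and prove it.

Claim: x_m = 3·5^m − 4.

Base case: x_1 = 11, and 3·5^1 − 4 = 15 − 4 = 11.
Assume x_j = 3·5^j − 4 for some j ≥ 1.
Then x_{j+1} = 5x_j + 16 = 5·(3·5^j − 4) + 16 = 15·5^j − 20 + 16 = 3·5^{j+1} − 4.
Hence x_m = 3·5^m − 4 for every m ≥ 1, by induction.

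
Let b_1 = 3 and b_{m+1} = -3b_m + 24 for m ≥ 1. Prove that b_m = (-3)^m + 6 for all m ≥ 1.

Base case: b_1 = 3, and (-3)^1 + 6 = -3 + 6 = 3.
Assume b_r = (-3)^r + 6 for some r ≥ 1.
Then b_{r+1} = -3b_r + 24 = -3·((-3)^r + 6) + 24 = -3·(-3)^r − 18 + 24 = (-3)^{r+1} + 6.
Hence b_m = (-3)^m + 6 for every m ≥ 1, by induction.

b_m = (-3)^m + 6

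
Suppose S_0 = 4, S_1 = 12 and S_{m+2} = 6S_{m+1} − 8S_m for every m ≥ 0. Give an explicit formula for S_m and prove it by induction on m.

Claim: S_m = 2·2^m + 2·4^m.

Base cases: S_0 = 4 and 2·2^0 + 2·4^0 = 4; S_1 = 12 and 2·2^1 + 2·4^1 = 12.
Assume S_j = 2·2^j + 2·4^j for all 0 ≤ j ≤ k, where k ≥ 1.
Then S_{k+1} = 6S_k − 8S_{k−1} = 6·(2·2^k + 2·4^k) − 8·(2·2^{k−1} + 2·4^{k−1}) = 2·(6·2 − 8)2^{k−1} + 2·(6·4 − 8)4^{k−1} = 8·2^{k−1} + 32·4^{k−1} = 2·2^{k+1} + 2·4^{k+1}.
By strong induction, S_m = 2·2^m + 2·4^m for all m ≥ 0.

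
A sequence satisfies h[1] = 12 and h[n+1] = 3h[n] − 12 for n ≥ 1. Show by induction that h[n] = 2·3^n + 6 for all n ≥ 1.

Base case: h[1] = 12, and 2·3^1 + 6 = 6 + 6 = 12.
Assume h[r] = 2·3^r + 6 for some r ≥ 1.
Then h[r+1] = 3h[r] − 12 = 3·(2·3^r + 6) − 12 = 6·3^r + 18 − 12 = 2·3^{r+1} + 6.
By induction, h[n] = 2·3^n + 6 for all n ≥ 1.

h[n] = 2·3^n + 6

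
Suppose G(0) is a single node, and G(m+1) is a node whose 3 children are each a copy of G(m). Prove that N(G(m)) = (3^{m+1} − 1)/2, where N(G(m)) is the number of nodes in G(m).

Base case: N(G(0)) = 1, and (3^{0+1} − 1)/2 = 1.
Assume N(G(j)) = (3^{j+1} − 1)/2.
Then N(G(j+1)) = 1 + 3N(G(j)) = 1 + 3·(3^{j+1} − 1)/2 = 1 + (3^{j+2} − 3)/2 = (2 + 3^{j+2} − 3)/2 = (3^{j+2} − 1)/2.
This completes the inductive step, so N(G(m)) = (3^{m+1} − 1)/2 for all m ≥ 0.

N(G(m)) = (3^{m+1} − 1)/2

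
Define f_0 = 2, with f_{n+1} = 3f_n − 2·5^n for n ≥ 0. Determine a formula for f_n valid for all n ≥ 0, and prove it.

Claim: f_n = 3·3^n − 5^n.

Base case: f_0 = 2, and 3·3^0 − 5^0 = 3 − 1 = 2.
Assume f_m = 3·3^m − 5^m for some m ≥ 0.
Then f_{m+1} = 3f_m − 2·5^m = 3·(3·3^m − 5^m) − 2·5^m = 3·3^{m+1} − 3·5^m − 2·5^m = 3·3^{m+1} − 5·5^m = 3·3^{m+1} − 5^{m+1}.
So the formula holds for m+1, and by induction f_n = 3·3^n − 5^n for all n ≥ 0.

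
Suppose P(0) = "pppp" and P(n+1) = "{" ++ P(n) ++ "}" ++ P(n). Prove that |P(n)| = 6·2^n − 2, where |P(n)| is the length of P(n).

Base case: |P(0)| = 4, and 6·2^0 − 2 = 4.
Assume |P(j)| = 6·2^j − 2.
Then |P(j+1)| = 1 + |P(j)| + 1 + |P(j)| = 2|P(j)| + 2 = 2(6·2^j − 2) + 2 = 6·2^{j+1} − 4 + 2 = 6·2^{j+1} − 2.
This completes the inductive step, so |P(n)| = 6·2^n − 2 for all n ≥ 0.

|P(n)| = 6·2^n − 2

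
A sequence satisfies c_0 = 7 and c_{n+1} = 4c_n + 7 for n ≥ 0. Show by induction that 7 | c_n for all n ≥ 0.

Base case: c_0 = 7 = 7·1, so 7 | c_0.
Assume 7 | c_k, so c_k = 7t for some integer t.
Then c_{k+1} = 4c_k + 7 = 4·(7t) + 7 = 7(4t + 1), so 7 | c_{k+1}.
This completes the inductive step, so 7 | c_n for all n ≥ 0.

7 | c_n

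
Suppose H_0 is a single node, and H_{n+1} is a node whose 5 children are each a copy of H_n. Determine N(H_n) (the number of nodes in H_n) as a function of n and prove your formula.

Claim: N(H_n) = (5^{n+1} − 1)/4.

Base case: N(H_0) = 1, and (5^{0+1} − 1)/4 = 1.
Assume N(H_m) = (5^{m+1} − 1)/4.
Then N(H_{m+1}) = 1 + 5N(H_m) = 1 + 5·(5^{m+1} − 1)/4 = 1 + (5^{m+2} − 5)/4 = (4 + 5^{m+2} − 5)/4 = (5^{m+2} − 1)/4.
So the formula holds for m+1, and by induction N(H_n) = (5^{n+1} − 1)/4 for all n ≥ 0.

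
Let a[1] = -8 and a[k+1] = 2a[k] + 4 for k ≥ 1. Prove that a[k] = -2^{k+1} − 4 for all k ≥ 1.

Base case: a[1] = -8, and -2^{1+1} − 4 = -4 − 4 = -8.
Assume a[r] = -2^{r+1} − 4 for some r ≥ 1.
Then a[r+1] = 2a[r] + 4 = 2·(-2^{r+1} − 4) + 4 = -2^{r+2} − 8 + 4 = -2^{r+2} − 4.
Hence a[k] = -2^{k+1} − 4 for every k ≥ 1, by induction.

a[k] = -2^{k+1} − 4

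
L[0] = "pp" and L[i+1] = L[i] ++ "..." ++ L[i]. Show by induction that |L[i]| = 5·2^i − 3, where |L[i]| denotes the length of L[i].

Base case: |L[0]| = 2, and 5·2^0 − 3 = 2.
Assume |L[m]| = 5·2^m − 3.
Then |L[m+1]| = |L[m]| + 3 + |L[m]| = 2|L[m]| + 3 = 2(5·2^m − 3) + 3 = 5·2^{m+1} − 6 + 3 = 5·2^{m+1} − 3.
So the formula holds for m+1, and by induction |L[i]| = 5·2^i − 3 for all i ≥ 0.

|L[i]| = 5·2^i − 3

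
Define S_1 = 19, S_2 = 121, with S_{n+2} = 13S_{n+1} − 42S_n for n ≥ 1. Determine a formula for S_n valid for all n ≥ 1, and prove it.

Claim: S_n = 2·6^n + 7^n.

Base cases: S_1 = 19 and 2·6^1 + 7^1 = 19; S_2 = 121 and 2·6^2 + 7^2 = 121.
Assume S_j = 2·6^j + 7^j for all 1 ≤ j ≤ r, where r ≥ 2.
Then S_{r+1} = 13S_r − 42S_{r−1} = 13·(2·6^r + 7^r) − 42·(2·6^{r−1} + 7^{r−1}) = 2·(13·6 − 42)6^{r−1} + (13·7 − 42)7^{r−1} = 72·6^{r−1} + 49·7^{r−1} = 2·6^{r+1} + 7^{r+1}.
This completes the inductive step, so S_n = 2·6^n + 7^n for all n ≥ 1.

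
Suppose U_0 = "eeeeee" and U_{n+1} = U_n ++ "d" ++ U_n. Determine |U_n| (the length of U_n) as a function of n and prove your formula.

Claim: |U_n| = 7·2^n − 1.

Base case: |U_0| = 6, and 7·2^0 − 1 = 6.
Assume |U_j| = 7·2^j − 1.
Then |U_{j+1}| = |U_j| + 1 + |U_j| = 2|U_j| + 1 = 2(7·2^j − 1) + 1 = 7·2^{j+1} − 2 + 1 = 7·2^{j+1} − 1.
So the formula holds for j+1, and by induction |U_n| = 7·2^n − 1 for all n ≥ 0.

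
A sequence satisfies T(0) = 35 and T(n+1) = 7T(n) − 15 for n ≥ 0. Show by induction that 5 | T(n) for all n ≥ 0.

Base case: T(0) = 35 = 5·7, so 5 | T(0).
Assume 5 | T(m), so T(m) = 5t for some integer t.
Then T(m+1) = 7T(m) − 15 = 7·(5t) − 15 = 5(7t − 3), so 5 | T(m+1).
This completes the inductive step, so 5 | T(n) for all n ≥ 0.

5 | T(n)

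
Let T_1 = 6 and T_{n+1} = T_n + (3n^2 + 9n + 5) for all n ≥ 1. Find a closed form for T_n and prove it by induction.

Claim: T_n = n^3 + 3n^2 + n + 1.

Base case: T_1 = 6, and 1^3 + 3·1^2 + 1 + 1 = 6.
Assume T_j = j^3 + 3j^2 + j + 1.
Then T_{j+1} = T_j + (3j^2 + 9j + 5) = (j^3 + 3j^2 + j + 1) + (3j^2 + 9j + 5) = j^3 + 6j^2 + 10j + 6,
and (j+1)^3 + 3·(j+1)^2 + (j+1) + 1 = j^3 + 6j^2 + 10j + 6.
Hence T_n = n^3 + 3n^2 + n + 1 for every n ≥ 1, by induction.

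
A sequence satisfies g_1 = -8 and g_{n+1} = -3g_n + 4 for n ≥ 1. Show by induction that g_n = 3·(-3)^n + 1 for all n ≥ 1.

Base case: g_1 = -8, and 3·(-3)^1 + 1 = -9 + 1 = -8.
Assume g_m = 3·(-3)^m + 1 for some m ≥ 1.
Then g_{m+1} = -3g_m + 4 = -3·(3·(-3)^m + 1) + 4 = -9·(-3)^m − 3 + 4 = 3·(-3)^{m+1} + 1.
So the formula holds for m+1, and by induction g_n = 3·(-3)^n + 1 for all n ≥ 1.

g_n = 3·(-3)^n + 1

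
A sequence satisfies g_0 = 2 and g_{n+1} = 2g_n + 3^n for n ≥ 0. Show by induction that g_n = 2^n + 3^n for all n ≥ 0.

Base case: g_0 = 2, and 2^0 + 3^0 = 1 + 1 = 2.
Assume g_j = 2^j + 3^j for some j ≥ 0.
Then g_{j+1} = 2g_j + 3^j = 2·(2^j + 3^j) + 3^j = 2^{j+1} + 2·3^j + 3^j = 2^{j+1} + 3·3^j = 2^{j+1} + 3^{j+1}.
So the formula holds for j+1, and by induction g_n = 2^n + 3^n for all n ≥ 0.

g_n = 2^n + 3^n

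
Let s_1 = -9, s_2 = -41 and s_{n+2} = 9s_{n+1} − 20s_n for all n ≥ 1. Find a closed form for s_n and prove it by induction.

Claim: s_n = -4^n − 5^n.

Base cases: s_1 = -9 and -4^1 − 5^1 = -9; s_2 = -41 and -4^2 − 5^2 = -41.
Assume s_i = -4^i − 5^i for all 1 ≤ i ≤ j, where j ≥ 2.
Then s_{j+1} = 9s_j − 20s_{j−1} = 9·(-4^j − 5^j) − 20·(-4^{j−1} − 5^{j−1}) = -(9·4 − 20)4^{j−1} − (9·5 − 20)5^{j−1} = -16·4^{j−1} − 25·5^{j−1} = -4^{j+1} − 5^{j+1}.
Hence s_n = -4^n − 5^n for every n ≥ 1, by strong induction.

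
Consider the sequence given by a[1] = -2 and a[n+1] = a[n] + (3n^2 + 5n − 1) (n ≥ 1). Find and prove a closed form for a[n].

Claim: a[n] = n^3 + n^2 − 3n − 1.

Base case: a[1] = -2, and 1^3 + 1^2 − 3·1 − 1 = -2.
Assume a[m] = m^3 + m^2 − 3m − 1.
Then a[m+1] = a[m] + (3m^2 + 5m − 1) = (m^3 + m^2 − 3m − 1) + (3m^2 + 5m − 1) = m^3 + 4m^2 + 2m − 2,
and (m+1)^3 + (m+1)^2 − 3·(m+1) − 1 = m^3 + 4m^2 + 2m − 2.
Hence a[n] = n^3 + n^2 − 3n − 1 for every n ≥ 1, by induction.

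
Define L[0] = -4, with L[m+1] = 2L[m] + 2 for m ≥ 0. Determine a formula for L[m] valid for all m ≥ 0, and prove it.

Claim: L[m] = -2^{m+1} − 2.

Base case: L[0] = -4, and -2^{0+1} − 2 = -2 − 2 = -4.
Assume L[r] = -2^{r+1} − 2 for some r ≥ 0.
Then L[r+1] = 2L[r] + 2 = 2·(-2^{r+1} − 2) + 2 = -2^{r+2} − 4 + 2 = -2^{r+2} − 2.
Hence L[m] = -2^{m+1} − 2 for every m ≥ 0, by induction.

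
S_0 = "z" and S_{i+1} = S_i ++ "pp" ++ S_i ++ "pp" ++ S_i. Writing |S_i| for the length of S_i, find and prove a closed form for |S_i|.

Claim: |S_i| = 3^{i+1} − 2.

Base case: |S_0| = 1, and 3^{0+1} − 2 = 1.
Assume |S_j| = 3^{j+1} − 2.
Then |S_{j+1}| = 3|S_j| + 4 = 3(3^{j+1} − 2) + 4 = 3^{j+2} − 6 + 4 = 3^{j+2} − 2.
Hence |S_i| = 3^{i+1} − 2 for every i ≥ 0, by induction.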